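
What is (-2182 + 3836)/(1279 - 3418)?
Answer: -1654/2139 ≈ -0.77326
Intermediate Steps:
(-2182 + 3836)/(1279 - 3418) = 1654/(-2139) = 1654*(-1/2139) = -1654/2139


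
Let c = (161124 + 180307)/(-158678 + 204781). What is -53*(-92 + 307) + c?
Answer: -525002254/46103 ≈ -11388.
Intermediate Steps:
c = 341431/46103 ≈ 7.4058
-53*(-92 + 307) + c = -53*(-92 + 307) + 341431/46103 = -53*215 + 341431/46103 = -11395 + 341431/46103 = -525002254/46103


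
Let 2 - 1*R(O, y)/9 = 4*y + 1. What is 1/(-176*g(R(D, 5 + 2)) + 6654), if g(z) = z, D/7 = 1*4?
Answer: 1/49422 ≈ 2.0234e-5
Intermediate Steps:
D = 28 (D = 7*(1*4) = 7*4 = 28)
R(O, y) = 9 - 36*y (R(O, y) = 18 - 9*(4*y + 1) = 18 - 9*(1 + 4*y) = 18 + (-9 - 36*y) = 9 - 36*y)
1/(-176*g(R(D, 5 + 2)) + 6654) = 1/(-176*(9 - 36*(5 + 2)) + 6654) = 1/(-176*(9 - 36*7) + 6654) = 1/(-176*(9 - 252) + 6654) = 1/(-176*(-243) + 6654) = 1/(42768 + 6654) = 1/49422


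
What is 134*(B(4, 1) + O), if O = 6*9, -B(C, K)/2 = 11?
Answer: 4288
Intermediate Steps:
B(C, K) = -22 (B(C, K) = -2*11 = -22)
O = 54
134*(B(4, 1) + O) = 134*(-22 + 54) = 134*32 = 4288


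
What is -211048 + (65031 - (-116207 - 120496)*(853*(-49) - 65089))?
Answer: -25300382875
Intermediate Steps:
-211048 + (65031 - (-116207 - 120496)*(853*(-49) - 65089)) = -211048 + (65031 - (-236703)*(-41797 - 65089)) = -211048 + (65031 - (-236703)*(-106886)) = -211048 + (65031 - 1*25300236858) = -211048 + (65031 - 25300236858) = -211048 - 25300171827 = -25300382875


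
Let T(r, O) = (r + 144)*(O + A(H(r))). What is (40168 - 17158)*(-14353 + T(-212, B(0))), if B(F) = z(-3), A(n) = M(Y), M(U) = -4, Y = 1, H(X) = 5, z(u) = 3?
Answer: -328697850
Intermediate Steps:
A(n) = -4
B(F) = 3
T(r, O) = (-4 + O)*(144 + r) (T(r, O) = (r + 144)*(O - 4) = (144 + r)*(-4 + O) = (-4 + O)*(144 + r))
(40168 - 17158)*(-14353 + T(-212, B(0))) = (40168 - 17158)*(-14353 + (-576 - 4*(-212) + 144*3 + 3*(-212))) = 23010*(-14353 + (-576 + 848 + 432 - 636)) = 23010*(-14353 + 68) = 23010*(-14285) = -328697850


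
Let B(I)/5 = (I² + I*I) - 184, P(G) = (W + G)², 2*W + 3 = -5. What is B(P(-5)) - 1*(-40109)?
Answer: 104799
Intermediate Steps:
W = -4 (W = -3/2 + (½)*(-5) = -3/2 - 5/2 = -4)
P(G) = (-4 + G)²
B(I) = -920 + 10*I² (B(I) = 5*((I² + I*I) - 184) = 5*((I² + I²) - 184) = 5*(2*I² - 184) = 5*(-184 + 2*I²) = -920 + 10*I²)
B(P(-5)) - 1*(-40109) = (-920 + 10*((-4 - 5)²)²) - 1*(-40109) = (-920 + 10*((-9)²)²) + 40109 = (-920 + 10*81²) + 40109 = (-920 + 10*6561) + 40109 = (-920 + 65610) + 40109 = 64690 + 40109 = 104799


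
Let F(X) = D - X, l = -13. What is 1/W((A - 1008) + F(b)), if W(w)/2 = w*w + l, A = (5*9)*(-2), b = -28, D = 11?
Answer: 1/2242936 ≈ 4.4584e-7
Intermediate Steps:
A = -90 (A = 45*(-2) = -90)
F(X) = 11 - X
W(w) = -26 + 2*w² (W(w) = 2*(w*w - 13) = 2*(w² - 13) = 2*(-13 + w²) = -26 + 2*w²)
1/W((A - 1008) + F(b)) = 1/(-26 + 2*((-90 - 1008) + (11 - 1*(-28)))²) = 1/(-26 + 2*(-1098 + (11 + 28))²) = 1/(-26 + 2*(-1098 + 39)²) = 1/(-26 + 2*(-1059)²) = 1/(-26 + 2*1121481) = 1/(-26 + 2242962) = 1/2242936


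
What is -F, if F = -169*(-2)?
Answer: -338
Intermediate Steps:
F = 338
-F = -1*338 = -338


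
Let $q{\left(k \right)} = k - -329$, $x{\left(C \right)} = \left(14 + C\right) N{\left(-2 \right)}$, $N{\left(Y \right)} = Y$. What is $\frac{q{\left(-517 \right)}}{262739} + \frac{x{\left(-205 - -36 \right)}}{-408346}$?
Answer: $- \frac{79109069}{53644209847} \approx -0.0014747$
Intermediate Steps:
$x{\left(C \right)} = -28 - 2 C$ ($x{\left(C \right)} = \left(14 + C\right) \left(-2\right) = -28 - 2 C$)
$q{\left(k \right)} = 329 + k$ ($q{\left(k \right)} = k + 329 = 329 + k$)
$\frac{q{\left(-517 \right)}}{262739} + \frac{x{\left(-205 - -36 \right)}}{-408346} = \frac{329 - 517}{262739} + \frac{-28 - 2 \left(-205 - -36\right)}{-408346} = \left(-188\right) \frac{1}{262739} + \left(-28 - 2 \left(-205 + 36\right)\right) \left(- \frac{1}{408346}\right) = - \frac{188}{262739} + \left(-28 - -338\right) \left(- \frac{1}{408346}\right) = - \frac{188}{262739} + \left(-28 + 338\right) \left(- \frac{1}{408346}\right) = - \frac{188}{262739} + 310 \left(- \frac{1}{408346}\right) = - \frac{188}{262739} - \frac{155}{204173} = - \frac{79109069}{53644209847}$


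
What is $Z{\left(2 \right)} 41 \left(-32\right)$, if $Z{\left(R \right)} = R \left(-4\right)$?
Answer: $10496$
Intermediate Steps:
$Z{\left(R \right)} = - 4 R$
$Z{\left(2 \right)} 41 \left(-32\right) = \left(-4\right) 2 \cdot 41 \left(-32\right) = \left(-8\right) 41 \left(-32\right) = \left(-328\right) \left(-32\right) = 10496$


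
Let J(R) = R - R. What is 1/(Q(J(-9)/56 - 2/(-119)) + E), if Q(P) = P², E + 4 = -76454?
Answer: -14161/1082721734 ≈ -1.3079e-5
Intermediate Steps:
E = -76458 (E = -4 - 76454 = -76458)
J(R) = 0
1/(Q(J(-9)/56 - 2/(-119)) + E) = 1/((0/56 - 2/(-119))² - 76458) = 1/((0*(1/56) - 2*(-1/119))² - 76458) = 1/((0 + 2/119)² - 76458) = 1/((2/119)² - 76458) = 1/(4/14161 - 76458) = 1/(-1082721734/14161) = -14161/1082721734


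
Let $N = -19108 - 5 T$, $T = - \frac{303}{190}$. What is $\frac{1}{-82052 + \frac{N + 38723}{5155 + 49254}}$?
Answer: $- \frac{2067542}{169645210511} \approx -1.2187 \cdot 10^{-5}$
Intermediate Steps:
$T = - \frac{303}{190}$ ($T = \left(-303\right) \frac{1}{190} = - \frac{303}{190} \approx -1.5947$)
$N = - \frac{725801}{38}$ ($N = -19108 - 5 \left(- \frac{303}{190}\right) = -19108 - - \frac{303}{38} = -19108 + \frac{303}{38} = - \frac{725801}{38} \approx -19100.0$)
$\frac{1}{-82052 + \frac{N + 38723}{5155 + 49254}} = \frac{1}{-82052 + \frac{- \frac{725801}{38} + 38723}{5155 + 49254}} = \frac{1}{-82052 + \frac{745673}{38 \cdot 54409}} = \frac{1}{-82052 + \frac{745673}{38} \cdot \frac{1}{54409}} = \frac{1}{-82052 + \frac{745673}{2067542}} = \frac{1}{- \frac{169645210511}{2067542}} = - \frac{2067542}{169645210511}$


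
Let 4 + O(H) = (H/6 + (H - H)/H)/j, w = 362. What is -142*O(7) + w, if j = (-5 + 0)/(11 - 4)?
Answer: 17429/15 ≈ 1161.9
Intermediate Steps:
j = -5/7 ≈ -0.71429
O(H) = -4 - 7*H/30 (O(H) = -4 + (H/6 + (H - H)/H)/(-5/7) = -4 + (H*(⅙) + 0/H)*(-7/5) = -4 + (H/6 + 0)*(-7/5) = -4 + (H/6)*(-7/5) = -4 - 7*H/30)
-142*O(7) + w = -142*(-4 - 7/30*7) + 362 = -142*(-4 - 49/30) + 362 = -142*(-169/30) + 362 = 11999/15 + 362 = 17429/15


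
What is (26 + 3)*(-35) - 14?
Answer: -1029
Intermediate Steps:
(26 + 3)*(-35) - 14 = 29*(-35) - 14 = -1015 - 14 = -1029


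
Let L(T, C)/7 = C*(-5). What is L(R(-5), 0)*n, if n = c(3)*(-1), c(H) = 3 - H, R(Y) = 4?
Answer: 0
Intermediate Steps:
L(T, C) = -35*C (L(T, C) = 7*(C*(-5)) = 7*(-5*C) = -35*C)
n = 0 (n = (3 - 1*3)*(-1) = (3 - 3)*(-1) = 0*(-1) = 0)
L(R(-5), 0)*n = -35*0*0 = 0*0 = 0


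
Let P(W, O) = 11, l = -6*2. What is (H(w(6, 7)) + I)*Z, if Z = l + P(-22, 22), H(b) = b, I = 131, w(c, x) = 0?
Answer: -131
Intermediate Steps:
l = -12
Z = -1 (Z = -12 + 11 = -1)
(H(w(6, 7)) + I)*Z = (0 + 131)*(-1) = 131*(-1) = -131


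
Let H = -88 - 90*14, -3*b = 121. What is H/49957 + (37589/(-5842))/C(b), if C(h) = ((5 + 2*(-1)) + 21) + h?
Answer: 5247625235/14300590906 ≈ 0.36695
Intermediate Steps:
b = -121/3 (b = -⅓*121 = -121/3 ≈ -40.333)
H = -1348 (H = -88 - 1260 = -1348)
C(h) = 24 + h (C(h) = ((5 - 2) + 21) + h = (3 + 21) + h = 24 + h)
H/49957 + (37589/(-5842))/C(b) = -1348/49957 + (37589/(-5842))/(24 - 121/3) = -1348*1/49957 + (37589*(-1/5842))/(-49/3) = -1348/49957 - 37589/5842*(-3/49) = -1348/49957 + 112767/286258 = 5247625235/14300590906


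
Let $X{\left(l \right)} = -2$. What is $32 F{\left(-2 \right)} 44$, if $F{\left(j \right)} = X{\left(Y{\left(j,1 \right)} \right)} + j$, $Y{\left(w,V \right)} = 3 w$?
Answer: $-5632$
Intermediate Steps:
$F{\left(j \right)} = -2 + j$
$32 F{\left(-2 \right)} 44 = 32 \left(-2 - 2\right) 44 = 32 \left(-4\right) 44 = \left(-128\right) 44 = -5632$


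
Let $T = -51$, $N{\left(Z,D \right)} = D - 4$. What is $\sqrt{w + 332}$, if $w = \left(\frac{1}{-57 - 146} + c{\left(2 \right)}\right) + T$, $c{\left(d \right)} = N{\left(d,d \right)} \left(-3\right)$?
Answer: $\frac{2 \sqrt{2956695}}{203} \approx 16.941$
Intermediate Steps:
$N{\left(Z,D \right)} = -4 + D$
$c{\left(d \right)} = 12 - 3 d$ ($c{\left(d \right)} = \left(-4 + d\right) \left(-3\right) = 12 - 3 d$)
$w = - \frac{9136}{203}$ ($w = \left(\frac{1}{-57 - 146} + \left(12 - 6\right)\right) - 51 = \left(\frac{1}{-203} + \left(12 - 6\right)\right) - 51 = \left(- \frac{1}{203} + 6\right) - 51 = \frac{1217}{203} - 51 = - \frac{9136}{203} \approx -45.005$)
$\sqrt{w + 332} = \sqrt{- \frac{9136}{203} + 332} = \sqrt{\frac{58260}{203}} = \frac{2 \sqrt{2956695}}{203}$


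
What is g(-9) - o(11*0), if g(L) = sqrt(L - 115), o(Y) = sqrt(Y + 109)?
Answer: -sqrt(109) + 2*I*sqrt(31) ≈ -10.44 + 11.136*I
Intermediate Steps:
o(Y) = sqrt(109 + Y)
g(L) = sqrt(-115 + L)
g(-9) - o(11*0) = sqrt(-115 - 9) - sqrt(109 + 11*0) = sqrt(-124) - sqrt(109 + 0) = 2*I*sqrt(31) - sqrt(109) = -sqrt(109) + 2*I*sqrt(31)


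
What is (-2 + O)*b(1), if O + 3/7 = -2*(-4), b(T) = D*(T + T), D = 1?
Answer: 78/7 ≈ 11.143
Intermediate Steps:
b(T) = 2*T (b(T) = 1*(T + T) = 1*(2*T) = 2*T)
O = 53/7 (O = -3/7 - 2*(-4) = -3/7 + 8 = 53/7 ≈ 7.5714)
(-2 + O)*b(1) = (-2 + 53/7)*(2*1) = (39/7)*2 = 78/7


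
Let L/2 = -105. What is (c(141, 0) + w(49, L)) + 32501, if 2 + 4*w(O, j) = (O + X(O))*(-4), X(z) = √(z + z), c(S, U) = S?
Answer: 65185/2 - 7*√2 ≈ 32583.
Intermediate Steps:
X(z) = √2*√z (X(z) = √(2*z) = √2*√z)
L = -210 (L = 2*(-105) = -210)
w(O, j) = -½ - O - √2*√O (w(O, j) = -½ + ((O + √2*√O)*(-4))/4 = -½ + (-4*O - 4*√2*√O)/4 = -½ + (-O - √2*√O) = -½ - O - √2*√O)
(c(141, 0) + w(49, L)) + 32501 = (141 + (-½ - 1*49 - √2*√49)) + 32501 = (141 + (-½ - 49 - 1*√2*7)) + 32501 = (141 + (-½ - 49 - 7*√2)) + 32501 = (141 + (-99/2 - 7*√2)) + 32501 = (183/2 - 7*√2) + 32501 = 65185/2 - 7*√2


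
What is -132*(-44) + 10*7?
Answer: 5878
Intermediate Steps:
-132*(-44) + 10*7 = 5808 + 70 = 5878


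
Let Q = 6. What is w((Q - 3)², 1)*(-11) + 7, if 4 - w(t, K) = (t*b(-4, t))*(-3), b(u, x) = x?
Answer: -2710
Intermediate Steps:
w(t, K) = 4 + 3*t² (w(t, K) = 4 - t*t*(-3) = 4 - t²*(-3) = 4 - (-3)*t² = 4 + 3*t²)
w((Q - 3)², 1)*(-11) + 7 = (4 + 3*((6 - 3)²)²)*(-11) + 7 = (4 + 3*(3²)²)*(-11) + 7 = (4 + 3*9²)*(-11) + 7 = (4 + 3*81)*(-11) + 7 = (4 + 243)*(-11) + 7 = 247*(-11) + 7 = -2717 + 7 = -2710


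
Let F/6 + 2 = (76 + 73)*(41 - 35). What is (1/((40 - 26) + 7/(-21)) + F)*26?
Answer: 5705310/41 ≈ 1.3915e+5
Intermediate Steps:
F = 5352 (F = -12 + 6*((76 + 73)*(41 - 35)) = -12 + 6*(149*6) = -12 + 6*894 = -12 + 5364 = 5352)
(1/((40 - 26) + 7/(-21)) + F)*26 = (1/((40 - 26) + 7/(-21)) + 5352)*26 = (1/(14 + 7*(-1/21)) + 5352)*26 = (1/(14 - ⅓) + 5352)*26 = (1/(41/3) + 5352)*26 = (3/41 + 5352)*26 = (219435/41)*26 = 5705310/41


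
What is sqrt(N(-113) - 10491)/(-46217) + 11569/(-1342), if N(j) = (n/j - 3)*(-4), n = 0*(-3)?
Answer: -11569/1342 - I*sqrt(10479)/46217 ≈ -8.6207 - 0.0022149*I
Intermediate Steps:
n = 0
N(j) = 12 (N(j) = (0/j - 3)*(-4) = (0 - 3)*(-4) = -3*(-4) = 12)
sqrt(N(-113) - 10491)/(-46217) + 11569/(-1342) = sqrt(12 - 10491)/(-46217) + 11569/(-1342) = sqrt(-10479)*(-1/46217) + 11569*(-1/1342) = (I*sqrt(10479))*(-1/46217) - 11569/1342 = -I*sqrt(10479)/46217 - 11569/1342 = -11569/1342 - I*sqrt(10479)/46217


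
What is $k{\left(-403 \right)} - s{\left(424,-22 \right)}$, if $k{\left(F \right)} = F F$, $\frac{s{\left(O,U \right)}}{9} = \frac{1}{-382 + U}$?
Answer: $\frac{65613245}{404} \approx 1.6241 \cdot 10^{5}$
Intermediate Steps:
$s{\left(O,U \right)} = \frac{9}{-382 + U}$
$k{\left(F \right)} = F^{2}$
$k{\left(-403 \right)} - s{\left(424,-22 \right)} = \left(-403\right)^{2} - \frac{9}{-382 - 22} = 162409 - \frac{9}{-404} = 162409 - 9 \left(- \frac{1}{404}\right) = 162409 - - \frac{9}{404} = 162409 + \frac{9}{404} = \frac{65613245}{404}$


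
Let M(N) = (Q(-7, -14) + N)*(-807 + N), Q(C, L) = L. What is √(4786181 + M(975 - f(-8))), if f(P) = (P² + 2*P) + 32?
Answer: √4863709 ≈ 2205.4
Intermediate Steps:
f(P) = 32 + P² + 2*P
M(N) = (-807 + N)*(-14 + N) (M(N) = (-14 + N)*(-807 + N) = (-807 + N)*(-14 + N))
√(4786181 + M(975 - f(-8))) = √(4786181 + (11298 + (975 - (32 + (-8)² + 2*(-8)))² - 821*(975 - (32 + (-8)² + 2*(-8))))) = √(4786181 + (11298 + (975 - (32 + 64 - 16))² - 821*(975 - (32 + 64 - 16)))) = √(4786181 + (11298 + (975 - 1*80)² - 821*(975 - 1*80))) = √(4786181 + (11298 + (975 - 80)² - 821*(975 - 80))) = √(4786181 + (11298 + 895² - 821*895)) = √(4786181 + (11298 + 801025 - 734795)) = √(4786181 + 77528) = √4863709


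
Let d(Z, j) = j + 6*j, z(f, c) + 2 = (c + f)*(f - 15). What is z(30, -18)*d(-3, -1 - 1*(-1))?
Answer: 0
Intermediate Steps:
z(f, c) = -2 + (-15 + f)*(c + f) (z(f, c) = -2 + (c + f)*(f - 15) = -2 + (c + f)*(-15 + f) = -2 + (-15 + f)*(c + f))
d(Z, j) = 7*j
z(30, -18)*d(-3, -1 - 1*(-1)) = (-2 + 30² - 15*(-18) - 15*30 - 18*30)*(7*(-1 - 1*(-1))) = (-2 + 900 + 270 - 450 - 540)*(7*(-1 + 1)) = 178*(7*0) = 178*0 = 0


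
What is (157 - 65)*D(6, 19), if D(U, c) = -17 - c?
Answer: -3312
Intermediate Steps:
(157 - 65)*D(6, 19) = (157 - 65)*(-17 - 1*19) = 92*(-17 - 19) = 92*(-36) = -3312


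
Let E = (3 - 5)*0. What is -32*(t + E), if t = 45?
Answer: -1440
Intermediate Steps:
E = 0 (E = -2*0 = 0)
-32*(t + E) = -32*(45 + 0) = -32*45 = -1440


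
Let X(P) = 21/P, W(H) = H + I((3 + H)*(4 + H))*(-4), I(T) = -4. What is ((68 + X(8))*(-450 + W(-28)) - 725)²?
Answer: 17799562225/16 ≈ 1.1125e+9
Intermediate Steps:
W(H) = 16 + H (W(H) = H - 4*(-4) = H + 16 = 16 + H)
((68 + X(8))*(-450 + W(-28)) - 725)² = ((68 + 21/8)*(-450 + (16 - 28)) - 725)² = ((68 + 21*(⅛))*(-450 - 12) - 725)² = ((68 + 21/8)*(-462) - 725)² = ((565/8)*(-462) - 725)² = (-130515/4 - 725)² = (-133415/4)² = 17799562225/16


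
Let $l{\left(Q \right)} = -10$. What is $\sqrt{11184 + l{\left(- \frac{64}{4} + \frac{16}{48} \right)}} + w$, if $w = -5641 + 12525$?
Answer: $6884 + \sqrt{11174} \approx 6989.7$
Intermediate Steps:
$w = 6884$
$\sqrt{11184 + l{\left(- \frac{64}{4} + \frac{16}{48} \right)}} + w = \sqrt{11184 - 10} + 6884 = \sqrt{11174} + 6884 = 6884 + \sqrt{11174}$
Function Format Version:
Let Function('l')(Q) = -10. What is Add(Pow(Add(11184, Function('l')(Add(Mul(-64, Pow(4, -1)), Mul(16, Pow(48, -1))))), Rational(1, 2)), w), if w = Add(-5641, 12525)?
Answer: Add(6884, Pow(11174, Rational(1, 2))) ≈ 6989.7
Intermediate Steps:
w = 6884
Add(Pow(Add(11184, Function('l')(Add(Mul(-64, Pow(4, -1)), Mul(16, Pow(48, -1))))), Rational(1, 2)), w) = Add(Pow(Add(11184, -10), Rational(1, 2)), 6884) = Add(Pow(11174, Rational(1, 2)), 6884) = Add(6884, Pow(11174, Rational(1, 2)))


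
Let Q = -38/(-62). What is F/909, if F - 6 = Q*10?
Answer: 376/28179 ≈ 0.013343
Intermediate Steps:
Q = 19/31 (Q = -38*(-1/62) = 19/31 ≈ 0.61290)
F = 376/31 (F = 6 + (19/31)*10 = 6 + 190/31 = 376/31 ≈ 12.129)
F/909 = (376/31)/909 = (376/31)*(1/909) = 376/28179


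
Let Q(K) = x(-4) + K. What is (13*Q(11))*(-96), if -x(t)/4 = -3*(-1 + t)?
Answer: 61152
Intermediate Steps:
x(t) = -12 + 12*t (x(t) = -(-12)*(-1 + t) = -4*(3 - 3*t) = -12 + 12*t)
Q(K) = -60 + K (Q(K) = (-12 + 12*(-4)) + K = (-12 - 48) + K = -60 + K)
(13*Q(11))*(-96) = (13*(-60 + 11))*(-96) = (13*(-49))*(-96) = -637*(-96) = 61152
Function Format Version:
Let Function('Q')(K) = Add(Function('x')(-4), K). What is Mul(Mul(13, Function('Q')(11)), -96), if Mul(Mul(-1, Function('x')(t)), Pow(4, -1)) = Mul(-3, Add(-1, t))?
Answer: 61152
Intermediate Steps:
Function('x')(t) = Add(-12, Mul(12, t)) (Function('x')(t) = Mul(-4, Mul(-3, Add(-1, t))) = Mul(-4, Add(3, Mul(-3, t))) = Add(-12, Mul(12, t)))
Function('Q')(K) = Add(-60, K) (Function('Q')(K) = Add(Add(-12, Mul(12, -4)), K) = Add(Add(-12, -48), K) = Add(-60, K))
Mul(Mul(13, Function('Q')(11)), -96) = Mul(Mul(13, Add(-60, 11)), -96) = Mul(Mul(13, -49), -96) = Mul(-637, -96) = 61152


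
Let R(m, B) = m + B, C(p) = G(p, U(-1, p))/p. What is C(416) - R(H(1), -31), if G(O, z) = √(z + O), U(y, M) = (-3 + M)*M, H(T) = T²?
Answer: 30 + 3*√299/52 ≈ 30.998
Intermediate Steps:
U(y, M) = M*(-3 + M)
G(O, z) = √(O + z)
C(p) = √(p + p*(-3 + p))/p
R(m, B) = B + m
C(416) - R(H(1), -31) = √(416*(-2 + 416))/416 - (-31 + 1²) = √(416*414)/416 - (-31 + 1) = √172224/416 - 1*(-30) = (24*√299)/416 + 30 = 3*√299/52 + 30 = 30 + 3*√299/52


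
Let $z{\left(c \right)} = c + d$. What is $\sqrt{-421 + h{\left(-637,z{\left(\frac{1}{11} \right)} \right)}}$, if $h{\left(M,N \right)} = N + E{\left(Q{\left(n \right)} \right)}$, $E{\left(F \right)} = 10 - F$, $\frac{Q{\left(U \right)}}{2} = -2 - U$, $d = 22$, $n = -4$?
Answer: $\frac{i \sqrt{47542}}{11} \approx 19.822 i$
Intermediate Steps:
$Q{\left(U \right)} = -4 - 2 U$ ($Q{\left(U \right)} = 2 \left(-2 - U\right) = -4 - 2 U$)
$z{\left(c \right)} = 22 + c$ ($z{\left(c \right)} = c + 22 = 22 + c$)
$h{\left(M,N \right)} = 6 + N$ ($h{\left(M,N \right)} = N + \left(10 - \left(-4 - -8\right)\right) = N + \left(10 - \left(-4 + 8\right)\right) = N + \left(10 - 4\right) = N + 6 = 6 + N$)
$\sqrt{-421 + h{\left(-637,z{\left(\frac{1}{11} \right)} \right)}} = \sqrt{-421 + \left(6 + \left(22 + \frac{1}{11}\right)\right)} = \sqrt{-421 + \left(6 + \frac{243}{11}\right)} = \sqrt{-421 + \frac{309}{11}} = \sqrt{- \frac{4322}{11}} = \frac{i \sqrt{47542}}{11}$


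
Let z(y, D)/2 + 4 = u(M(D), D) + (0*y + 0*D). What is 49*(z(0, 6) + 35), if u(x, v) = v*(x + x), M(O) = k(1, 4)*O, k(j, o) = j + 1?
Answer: 15435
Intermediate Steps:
k(j, o) = 1 + j
M(O) = 2*O (M(O) = (1 + 1)*O = 2*O)
u(x, v) = 2*v*x (u(x, v) = v*(2*x) = 2*v*x)
z(y, D) = -8 + 8*D² (z(y, D) = -8 + 2*(2*D*(2*D) + (0*y + 0*D)) = -8 + 2*(4*D² + (0 + 0)) = -8 + 2*(4*D² + 0) = -8 + 2*(4*D²) = -8 + 8*D²)
49*(z(0, 6) + 35) = 49*((-8 + 8*6²) + 35) = 49*((-8 + 8*36) + 35) = 49*((-8 + 288) + 35) = 49*(280 + 35) = 49*315 = 15435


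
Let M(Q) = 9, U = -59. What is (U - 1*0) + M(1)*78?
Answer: 643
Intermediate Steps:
(U - 1*0) + M(1)*78 = (-59 - 1*0) + 9*78 = (-59 + 0) + 702 = -59 + 702 = 643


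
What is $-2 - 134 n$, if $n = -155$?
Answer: $20768$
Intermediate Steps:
$-2 - 134 n = -2 - -20770 = -2 + 20770 = 20768$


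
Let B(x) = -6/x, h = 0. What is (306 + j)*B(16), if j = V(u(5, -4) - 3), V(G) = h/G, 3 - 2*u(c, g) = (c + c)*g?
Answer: -459/4 ≈ -114.75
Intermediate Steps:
u(c, g) = 3/2 - c*g (u(c, g) = 3/2 - (c + c)*g/2 = 3/2 - 2*c*g/2 = 3/2 - c*g)
V(G) = 0 (V(G) = 0/G = 0)
j = 0
(306 + j)*B(16) = (306 + 0)*(-6/16) = 306*(-6*1/16) = 306*(-3/8) = -459/4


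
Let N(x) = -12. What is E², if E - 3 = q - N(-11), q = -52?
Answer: 1369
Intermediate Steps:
E = -37 (E = 3 + (-52 - 1*(-12)) = 3 + (-52 + 12) = 3 - 40 = -37)
E² = (-37)² = 1369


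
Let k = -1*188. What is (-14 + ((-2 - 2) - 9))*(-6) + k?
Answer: -26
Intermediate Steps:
k = -188
(-14 + ((-2 - 2) - 9))*(-6) + k = (-14 + ((-2 - 2) - 9))*(-6) - 188 = (-14 + (-4 - 9))*(-6) - 188 = (-14 - 13)*(-6) - 188 = -27*(-6) - 188 = 162 - 188 = -26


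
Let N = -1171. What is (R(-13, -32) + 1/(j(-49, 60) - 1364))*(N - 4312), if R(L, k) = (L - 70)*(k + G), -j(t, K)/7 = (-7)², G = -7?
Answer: -30296634514/1707 ≈ -1.7748e+7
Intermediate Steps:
j(t, K) = -343 (j(t, K) = -7*(-7)² = -7*49 = -343)
R(L, k) = (-70 + L)*(-7 + k) (R(L, k) = (L - 70)*(k - 7) = (-70 + L)*(-7 + k))
(R(-13, -32) + 1/(j(-49, 60) - 1364))*(N - 4312) = ((490 - 70*(-32) - 7*(-13) - 13*(-32)) + 1/(-343 - 1364))*(-1171 - 4312) = ((490 + 2240 + 91 + 416) + 1/(-1707))*(-5483) = (3237 - 1/1707)*(-5483) = (5525558/1707)*(-5483) = -30296634514/1707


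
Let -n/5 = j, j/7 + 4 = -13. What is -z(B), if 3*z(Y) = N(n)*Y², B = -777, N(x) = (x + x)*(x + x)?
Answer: -284980212300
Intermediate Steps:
j = -119 (j = -28 + 7*(-13) = -28 - 91 = -119)
n = 595 (n = -5*(-119) = 595)
N(x) = 4*x² (N(x) = (2*x)*(2*x) = 4*x²)
z(Y) = 1416100*Y²/3 (z(Y) = ((4*595²)*Y²)/3 = ((4*354025)*Y²)/3 = (1416100*Y²)/3 = 1416100*Y²/3)
-z(B) = -1416100*(-777)²/3 = -1416100*603729/3 = -1*284980212300 = -284980212300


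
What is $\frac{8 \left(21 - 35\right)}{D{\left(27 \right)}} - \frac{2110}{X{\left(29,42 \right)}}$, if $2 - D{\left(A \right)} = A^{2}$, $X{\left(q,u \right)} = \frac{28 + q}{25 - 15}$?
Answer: $- \frac{15333316}{41439} \approx -370.02$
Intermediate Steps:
$X{\left(q,u \right)} = \frac{14}{5} + \frac{q}{10}$ ($X{\left(q,u \right)} = \frac{28 + q}{10} = \left(28 + q\right) \frac{1}{10} = \frac{14}{5} + \frac{q}{10}$)
$D{\left(A \right)} = 2 - A^{2}$
$\frac{8 \left(21 - 35\right)}{D{\left(27 \right)}} - \frac{2110}{X{\left(29,42 \right)}} = \frac{8 \left(21 - 35\right)}{2 - 27^{2}} - \frac{2110}{\frac{14}{5} + \frac{1}{10} \cdot 29} = \frac{8 \left(-14\right)}{2 - 729} - \frac{2110}{\frac{14}{5} + \frac{29}{10}} = - \frac{112}{2 - 729} - \frac{2110}{\frac{57}{10}} = - \frac{112}{-727} - \frac{21100}{57} = \left(-112\right) \left(- \frac{1}{727}\right) - \frac{21100}{57} = \frac{112}{727} - \frac{21100}{57} = - \frac{15333316}{41439}$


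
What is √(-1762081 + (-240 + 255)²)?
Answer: 8*I*√27529 ≈ 1327.3*I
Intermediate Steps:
√(-1762081 + (-240 + 255)²) = √(-1762081 + 15²) = √(-1762081 + 225) = √(-1761856) = 8*I*√27529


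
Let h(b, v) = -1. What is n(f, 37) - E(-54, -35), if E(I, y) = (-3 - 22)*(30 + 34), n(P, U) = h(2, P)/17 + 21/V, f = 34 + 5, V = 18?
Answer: 163313/102 ≈ 1601.1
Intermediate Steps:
f = 39
n(P, U) = 113/102 (n(P, U) = -1/17 + 21/18 = -1*1/17 + 21*(1/18) = -1/17 + 7/6 = 113/102)
E(I, y) = -1600 (E(I, y) = -25*64 = -1600)
n(f, 37) - E(-54, -35) = 113/102 - 1*(-1600) = 113/102 + 1600 = 163313/102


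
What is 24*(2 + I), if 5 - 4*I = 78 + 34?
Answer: -594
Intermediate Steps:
I = -107/4 (I = 5/4 - (78 + 34)/4 = 5/4 - ¼*112 = 5/4 - 28 = -107/4 ≈ -26.750)
24*(2 + I) = 24*(2 - 107/4) = 24*(-99/4) = -594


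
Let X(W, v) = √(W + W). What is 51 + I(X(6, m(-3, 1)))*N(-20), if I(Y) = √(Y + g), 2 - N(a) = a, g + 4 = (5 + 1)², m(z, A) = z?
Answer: 51 + 22*√(32 + 2*√3) ≈ 182.01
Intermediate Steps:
g = 32 (g = -4 + (5 + 1)² = -4 + 6² = -4 + 36 = 32)
X(W, v) = √2*√W (X(W, v) = √(2*W) = √2*√W)
N(a) = 2 - a
I(Y) = √(32 + Y) (I(Y) = √(Y + 32) = √(32 + Y))
51 + I(X(6, m(-3, 1)))*N(-20) = 51 + √(32 + √2*√6)*(2 - 1*(-20)) = 51 + √(32 + 2*√3)*(2 + 20) = 51 + √(32 + 2*√3)*22 = 51 + 22*√(32 + 2*√3)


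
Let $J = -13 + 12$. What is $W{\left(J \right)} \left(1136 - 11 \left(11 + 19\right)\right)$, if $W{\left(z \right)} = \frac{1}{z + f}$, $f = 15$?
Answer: $\frac{403}{7} \approx 57.571$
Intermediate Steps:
$J = -1$
$W{\left(z \right)} = \frac{1}{15 + z}$ ($W{\left(z \right)} = \frac{1}{z + 15} = \frac{1}{15 + z}$)
$W{\left(J \right)} \left(1136 - 11 \left(11 + 19\right)\right) = \frac{1136 - 11 \left(11 + 19\right)}{15 - 1} = \frac{1136 - 330}{14} = \frac{1}{14} \cdot 806 = \frac{403}{7}$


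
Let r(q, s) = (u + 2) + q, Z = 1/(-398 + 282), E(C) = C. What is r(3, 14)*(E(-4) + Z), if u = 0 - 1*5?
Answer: 0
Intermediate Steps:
u = -5 (u = 0 - 5 = -5)
Z = -1/116 (Z = 1/(-116) = -1/116 ≈ -0.0086207)
r(q, s) = -3 + q (r(q, s) = (-5 + 2) + q = -3 + q)
r(3, 14)*(E(-4) + Z) = (-3 + 3)*(-4 - 1/116) = 0*(-465/116) = 0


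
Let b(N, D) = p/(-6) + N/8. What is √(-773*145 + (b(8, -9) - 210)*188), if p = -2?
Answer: I*√1361829/3 ≈ 388.99*I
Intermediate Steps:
b(N, D) = ⅓ + N/8 (b(N, D) = -2/(-6) + N/8 = -2*(-⅙) + N*(⅛) = ⅓ + N/8)
√(-773*145 + (b(8, -9) - 210)*188) = √(-773*145 + ((⅓ + (⅛)*8) - 210)*188) = √(-112085 + ((⅓ + 1) - 210)*188) = √(-112085 + (4/3 - 210)*188) = √(-112085 - 626/3*188) = √(-112085 - 117688/3) = √(-453943/3) = I*√1361829/3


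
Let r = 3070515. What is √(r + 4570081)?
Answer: 2*√1910149 ≈ 2764.2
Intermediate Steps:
√(r + 4570081) = √(3070515 + 4570081) = √7640596 = 2*√1910149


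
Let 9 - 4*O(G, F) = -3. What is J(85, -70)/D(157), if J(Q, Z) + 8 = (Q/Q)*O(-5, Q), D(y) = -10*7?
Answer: 1/14 ≈ 0.071429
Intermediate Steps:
O(G, F) = 3 (O(G, F) = 9/4 - ¼*(-3) = 9/4 + ¾ = 3)
D(y) = -70
J(Q, Z) = -5 (J(Q, Z) = -8 + (Q/Q)*3 = -8 + 1*3 = -8 + 3 = -5)
J(85, -70)/D(157) = -5/(-70) = -5*(-1/70) = 1/14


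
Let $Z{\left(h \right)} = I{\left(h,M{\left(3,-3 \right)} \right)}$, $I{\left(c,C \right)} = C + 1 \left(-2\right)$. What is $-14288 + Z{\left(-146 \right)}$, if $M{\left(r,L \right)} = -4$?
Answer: $-14294$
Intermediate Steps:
$I{\left(c,C \right)} = -2 + C$ ($I{\left(c,C \right)} = C - 2 = -2 + C$)
$Z{\left(h \right)} = -6$ ($Z{\left(h \right)} = -2 - 4 = -6$)
$-14288 + Z{\left(-146 \right)} = -14288 - 6 = -14294$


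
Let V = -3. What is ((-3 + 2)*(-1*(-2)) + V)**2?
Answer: 25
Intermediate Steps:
((-3 + 2)*(-1*(-2)) + V)**2 = ((-3 + 2)*(-1*(-2)) - 3)**2 = (-1*2 - 3)**2 = (-2 - 3)**2 = (-5)**2 = 25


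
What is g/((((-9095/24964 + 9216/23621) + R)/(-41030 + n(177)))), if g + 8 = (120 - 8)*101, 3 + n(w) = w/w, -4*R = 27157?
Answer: 288508724721984/4223030951 ≈ 68318.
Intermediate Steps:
R = -27157/4 (R = -¼*27157 = -27157/4 ≈ -6789.3)
n(w) = -2 (n(w) = -3 + w/w = -3 + 1 = -2)
g = 11304 (g = -8 + (120 - 8)*101 = -8 + 112*101 = -8 + 11312 = 11304)
g/((((-9095/24964 + 9216/23621) + R)/(-41030 + n(177)))) = 11304/((((-9095/24964 + 9216/23621) - 27157/4)/(-41030 - 2))) = 11304/((((-9095*1/24964 + 9216*(1/23621)) - 27157/4)/(-41032))) = 11304/((((-9095/24964 + 9216/23621) - 27157/4)*(-1/41032))) = 11304/(((192851/7464236 - 27157/4)*(-1/41032))) = 11304/((-12669092853/1866059*(-1/41032))) = 11304/(12669092853/76568132888) = 11304*(76568132888/12669092853) = 288508724721984/4223030951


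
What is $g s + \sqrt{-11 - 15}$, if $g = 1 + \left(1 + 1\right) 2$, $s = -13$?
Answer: $-65 + i \sqrt{26} \approx -65.0 + 5.099 i$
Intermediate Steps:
$g = 5$ ($g = 1 + 2 \cdot 2 = 1 + 4 = 5$)
$g s + \sqrt{-11 - 15} = 5 \left(-13\right) + \sqrt{-11 - 15} = -65 + \sqrt{-26} = -65 + i \sqrt{26}$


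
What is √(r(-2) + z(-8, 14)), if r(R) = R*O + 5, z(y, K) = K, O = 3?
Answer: √13 ≈ 3.6056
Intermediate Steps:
r(R) = 5 + 3*R (r(R) = R*3 + 5 = 3*R + 5 = 5 + 3*R)
√(r(-2) + z(-8, 14)) = √((5 + 3*(-2)) + 14) = √((5 - 6) + 14) = √(-1 + 14) = √13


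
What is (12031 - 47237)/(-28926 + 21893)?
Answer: 35206/7033 ≈ 5.0058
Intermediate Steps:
(12031 - 47237)/(-28926 + 21893) = -35206/(-7033) = -35206*(-1/7033) = 35206/7033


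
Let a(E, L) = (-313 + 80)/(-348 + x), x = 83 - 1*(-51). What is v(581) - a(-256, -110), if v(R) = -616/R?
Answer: -38171/17762 ≈ -2.1490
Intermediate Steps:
x = 134 (x = 83 + 51 = 134)
a(E, L) = 233/214 (a(E, L) = (-313 + 80)/(-348 + 134) = -233/(-214) = -233*(-1/214) = 233/214)
v(581) - a(-256, -110) = -616/581 - 1*233/214 = -616*1/581 - 233/214 = -88/83 - 233/214 = -38171/17762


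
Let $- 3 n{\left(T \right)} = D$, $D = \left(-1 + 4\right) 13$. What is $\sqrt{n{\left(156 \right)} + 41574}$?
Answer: $\sqrt{41561} \approx 203.87$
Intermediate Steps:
$D = 39$ ($D = 3 \cdot 13 = 39$)
$n{\left(T \right)} = -13$ ($n{\left(T \right)} = \left(- \frac{1}{3}\right) 39 = -13$)
$\sqrt{n{\left(156 \right)} + 41574} = \sqrt{-13 + 41574} = \sqrt{41561}$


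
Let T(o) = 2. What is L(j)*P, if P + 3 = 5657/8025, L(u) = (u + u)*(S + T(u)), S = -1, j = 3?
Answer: -36836/2675 ≈ -13.770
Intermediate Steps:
L(u) = 2*u (L(u) = (u + u)*(-1 + 2) = (2*u)*1 = 2*u)
P = -18418/8025 (P = -3 + 5657/8025 = -18418/8025 ≈ -2.2951)
L(j)*P = (2*3)*(-18418/8025) = 6*(-18418/8025) = -36836/2675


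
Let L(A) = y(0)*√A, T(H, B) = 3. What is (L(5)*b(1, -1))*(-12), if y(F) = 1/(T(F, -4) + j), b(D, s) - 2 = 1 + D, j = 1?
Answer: -12*√5 ≈ -26.833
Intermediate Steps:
b(D, s) = 3 + D (b(D, s) = 2 + (1 + D) = 3 + D)
y(F) = ¼ (y(F) = 1/(3 + 1) = 1/4 = ¼)
L(A) = √A/4
(L(5)*b(1, -1))*(-12) = ((√5/4)*(3 + 1))*(-12) = ((√5/4)*4)*(-12) = √5*(-12) = -12*√5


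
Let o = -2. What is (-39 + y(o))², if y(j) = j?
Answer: 1681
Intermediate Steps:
(-39 + y(o))² = (-39 - 2)² = (-41)² = 1681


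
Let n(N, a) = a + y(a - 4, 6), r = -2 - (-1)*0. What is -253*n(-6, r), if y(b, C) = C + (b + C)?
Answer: -1012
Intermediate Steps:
y(b, C) = b + 2*C (y(b, C) = C + (C + b) = b + 2*C)
r = -2 (r = -2 - 1*0 = -2 + 0 = -2)
n(N, a) = 8 + 2*a (n(N, a) = a + ((a - 4) + 2*6) = a + ((-4 + a) + 12) = a + (8 + a) = 8 + 2*a)
-253*n(-6, r) = -253*(8 + 2*(-2)) = -253*(8 - 4) = -253*4 = -1012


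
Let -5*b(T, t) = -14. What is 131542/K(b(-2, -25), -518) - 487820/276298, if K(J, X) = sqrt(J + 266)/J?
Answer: -243910/138149 + 65771*sqrt(105)/30 ≈ 22463.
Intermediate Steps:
b(T, t) = 14/5 (b(T, t) = -1/5*(-14) = 14/5)
K(J, X) = sqrt(266 + J)/J
131542/K(b(-2, -25), -518) - 487820/276298 = 131542/((sqrt(266 + 14/5)/(14/5))) - 487820/276298 = 131542/((5*sqrt(1344/5)/14)) - 487820*1/276298 = 131542/((5*(8*sqrt(105)/5)/14)) - 243910/138149 = 131542/((4*sqrt(105)/7)) - 243910/138149 = 131542*(sqrt(105)/60) - 243910/138149 = 65771*sqrt(105)/30 - 243910/138149 = -243910/138149 + 65771*sqrt(105)/30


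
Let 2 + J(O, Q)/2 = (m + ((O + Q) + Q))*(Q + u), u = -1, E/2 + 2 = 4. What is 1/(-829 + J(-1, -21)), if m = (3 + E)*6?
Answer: -1/789 ≈ -0.0012674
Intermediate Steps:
E = 4 (E = -4 + 2*4 = -4 + 8 = 4)
m = 42 (m = (3 + 4)*6 = 7*6 = 42)
J(O, Q) = -4 + 2*(-1 + Q)*(42 + O + 2*Q) (J(O, Q) = -4 + 2*((42 + ((O + Q) + Q))*(Q - 1)) = -4 + 2*((42 + (O + 2*Q))*(-1 + Q)) = -4 + 2*((42 + O + 2*Q)*(-1 + Q)) = -4 + 2*((-1 + Q)*(42 + O + 2*Q)) = -4 + 2*(-1 + Q)*(42 + O + 2*Q))
1/(-829 + J(-1, -21)) = 1/(-829 + (-88 - 2*(-1) + 4*(-21)**2 + 80*(-21) + 2*(-1)*(-21))) = 1/(-829 + (-88 + 2 + 4*441 - 1680 + 42)) = 1/(-829 + (-88 + 2 + 1764 - 1680 + 42)) = 1/(-829 + 40) = 1/(-789) = -1/789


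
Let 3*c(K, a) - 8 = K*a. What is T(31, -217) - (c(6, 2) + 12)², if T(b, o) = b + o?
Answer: -4810/9 ≈ -534.44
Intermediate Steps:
c(K, a) = 8/3 + K*a/3 (c(K, a) = 8/3 + (K*a)/3 = 8/3 + K*a/3)
T(31, -217) - (c(6, 2) + 12)² = (31 - 217) - ((8/3 + (⅓)*6*2) + 12)² = -186 - ((8/3 + 4) + 12)² = -186 - (20/3 + 12)² = -186 - (56/3)² = -186 - 1*3136/9 = -186 - 3136/9 = -4810/9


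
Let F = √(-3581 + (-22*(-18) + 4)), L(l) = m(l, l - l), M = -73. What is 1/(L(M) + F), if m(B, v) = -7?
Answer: -7/3230 - I*√3181/3230 ≈ -0.0021672 - 0.017461*I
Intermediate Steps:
L(l) = -7
F = I*√3181 (F = √(-3581 + (396 + 4)) = √(-3581 + 400) = √(-3181) = I*√3181 ≈ 56.4*I)
1/(L(M) + F) = 1/(-7 + I*√3181)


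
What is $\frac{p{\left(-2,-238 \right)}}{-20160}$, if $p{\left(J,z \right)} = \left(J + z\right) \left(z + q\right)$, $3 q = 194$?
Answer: $- \frac{130}{63} \approx -2.0635$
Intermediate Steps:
$q = \frac{194}{3}$ ($q = \frac{1}{3} \cdot 194 = \frac{194}{3} \approx 64.667$)
$p{\left(J,z \right)} = \left(\frac{194}{3} + z\right) \left(J + z\right)$ ($p{\left(J,z \right)} = \left(J + z\right) \left(z + \frac{194}{3}\right) = \left(J + z\right) \left(\frac{194}{3} + z\right) = \left(\frac{194}{3} + z\right) \left(J + z\right)$)
$\frac{p{\left(-2,-238 \right)}}{-20160} = \frac{\left(-238\right)^{2} + \frac{194}{3} \left(-2\right) + \frac{194}{3} \left(-238\right) - -476}{-20160} = \left(56644 - \frac{388}{3} - \frac{46172}{3} + 476\right) \left(- \frac{1}{20160}\right) = 41600 \left(- \frac{1}{20160}\right) = - \frac{130}{63}$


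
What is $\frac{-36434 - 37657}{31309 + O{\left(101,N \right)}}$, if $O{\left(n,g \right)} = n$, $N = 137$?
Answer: $- \frac{24697}{10470} \approx -2.3588$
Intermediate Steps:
$\frac{-36434 - 37657}{31309 + O{\left(101,N \right)}} = \frac{-36434 - 37657}{31309 + 101} = - \frac{74091}{31410} = \left(-74091\right) \frac{1}{31410} = - \frac{24697}{10470}$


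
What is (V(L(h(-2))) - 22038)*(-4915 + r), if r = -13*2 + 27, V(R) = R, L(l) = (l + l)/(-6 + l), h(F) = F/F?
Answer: 541483488/5 ≈ 1.0830e+8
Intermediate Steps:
h(F) = 1
L(l) = 2*l/(-6 + l) (L(l) = (2*l)/(-6 + l) = 2*l/(-6 + l))
r = 1 (r = -26 + 27 = 1)
(V(L(h(-2))) - 22038)*(-4915 + r) = (2*1/(-6 + 1) - 22038)*(-4915 + 1) = (2*1/(-5) - 22038)*(-4914) = (2*1*(-⅕) - 22038)*(-4914) = (-⅖ - 22038)*(-4914) = -110192/5*(-4914) = 541483488/5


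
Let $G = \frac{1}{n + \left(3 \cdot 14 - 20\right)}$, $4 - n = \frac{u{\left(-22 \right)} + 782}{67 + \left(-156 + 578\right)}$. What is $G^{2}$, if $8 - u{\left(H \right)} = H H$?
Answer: $\frac{26569}{17106496} \approx 0.0015532$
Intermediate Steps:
$u{\left(H \right)} = 8 - H^{2}$ ($u{\left(H \right)} = 8 - H H = 8 - H^{2}$)
$n = \frac{550}{163}$ ($n = 4 - \frac{\left(8 - \left(-22\right)^{2}\right) + 782}{67 + \left(-156 + 578\right)} = 4 - \frac{\left(8 - 484\right) + 782}{67 + 422} = 4 - \frac{\left(8 - 484\right) + 782}{489} = 4 - \left(-476 + 782\right) \frac{1}{489} = 4 - 306 \cdot \frac{1}{489} = 4 - \frac{102}{163} = \frac{550}{163} \approx 3.3742$)
$G = \frac{163}{4136}$ ($G = \frac{1}{\frac{550}{163} + \left(3 \cdot 14 - 20\right)} = \frac{1}{\frac{550}{163} + \left(42 - 20\right)} = \frac{1}{\frac{550}{163} + 22} = \frac{1}{\frac{4136}{163}} = \frac{163}{4136} \approx 0.03941$)
$G^{2} = \left(\frac{163}{4136}\right)^{2} = \frac{26569}{17106496}$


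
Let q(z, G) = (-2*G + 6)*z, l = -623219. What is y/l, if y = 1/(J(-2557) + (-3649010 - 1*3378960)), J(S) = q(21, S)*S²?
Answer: -1/438113923135217690 ≈ -2.2825e-18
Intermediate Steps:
q(z, G) = z*(6 - 2*G) (q(z, G) = (6 - 2*G)*z = z*(6 - 2*G))
J(S) = S²*(126 - 42*S) (J(S) = (2*21*(3 - S))*S² = (126 - 42*S)*S² = S²*(126 - 42*S))
y = 1/702985504510 (y = 1/(42*(-2557)²*(3 - 1*(-2557)) + (-3649010 - 1*3378960)) = 1/(42*6538249*(3 + 2557) + (-3649010 - 3378960)) = 1/(42*6538249*2560 - 7027970) = 1/(702992532480 - 7027970) = 1/702985504510 ≈ 1.4225e-12)
y/l = (1/702985504510)/(-623219) = (1/702985504510)*(-1/623219) = -1/438113923135217690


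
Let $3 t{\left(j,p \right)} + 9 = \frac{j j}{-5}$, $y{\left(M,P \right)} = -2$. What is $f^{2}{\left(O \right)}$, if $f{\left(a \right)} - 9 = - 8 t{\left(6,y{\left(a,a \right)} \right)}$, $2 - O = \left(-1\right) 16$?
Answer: $\frac{68121}{25} \approx 2724.8$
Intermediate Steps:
$t{\left(j,p \right)} = -3 - \frac{j^{2}}{15}$ ($t{\left(j,p \right)} = -3 + \frac{j j \frac{1}{-5}}{3} = -3 + \frac{j^{2} \left(- \frac{1}{5}\right)}{3} = -3 + \frac{\left(- \frac{1}{5}\right) j^{2}}{3} = -3 - \frac{j^{2}}{15}$)
$O = 18$ ($O = 2 - \left(-1\right) 16 = 2 - -16 = 2 + 16 = 18$)
$f{\left(a \right)} = \frac{261}{5}$ ($f{\left(a \right)} = 9 - 8 \left(-3 - \frac{6^{2}}{15}\right) = 9 - 8 \left(-3 - \frac{12}{5}\right) = 9 - - \frac{216}{5} = 9 + \frac{216}{5} = \frac{261}{5}$)
$f^{2}{\left(O \right)} = \left(\frac{261}{5}\right)^{2} = \frac{68121}{25}$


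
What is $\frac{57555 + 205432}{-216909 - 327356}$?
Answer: $- \frac{262987}{544265} \approx -0.4832$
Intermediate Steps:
$\frac{57555 + 205432}{-216909 - 327356} = \frac{262987}{-544265} = 262987 \left(- \frac{1}{544265}\right) = - \frac{262987}{544265}$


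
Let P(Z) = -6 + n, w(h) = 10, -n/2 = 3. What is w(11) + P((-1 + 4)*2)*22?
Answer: -254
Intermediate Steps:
n = -6 (n = -2*3 = -6)
P(Z) = -12 (P(Z) = -6 - 6 = -12)
w(11) + P((-1 + 4)*2)*22 = 10 - 12*22 = 10 - 264 = -254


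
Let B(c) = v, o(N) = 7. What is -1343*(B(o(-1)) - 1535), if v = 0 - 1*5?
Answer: 2068220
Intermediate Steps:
v = -5 (v = 0 - 5 = -5)
B(c) = -5
-1343*(B(o(-1)) - 1535) = -1343*(-5 - 1535) = -1343*(-1540) = 2068220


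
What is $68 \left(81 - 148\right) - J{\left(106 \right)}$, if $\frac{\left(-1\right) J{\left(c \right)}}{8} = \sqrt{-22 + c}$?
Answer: $-4556 + 16 \sqrt{21} \approx -4482.7$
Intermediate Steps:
$J{\left(c \right)} = - 8 \sqrt{-22 + c}$
$68 \left(81 - 148\right) - J{\left(106 \right)} = 68 \left(81 - 148\right) - - 8 \sqrt{-22 + 106} = 68 \left(81 - 148\right) - - 8 \sqrt{84} = 68 \left(-67\right) - - 8 \cdot 2 \sqrt{21} = -4556 - - 16 \sqrt{21} = -4556 + 16 \sqrt{21}$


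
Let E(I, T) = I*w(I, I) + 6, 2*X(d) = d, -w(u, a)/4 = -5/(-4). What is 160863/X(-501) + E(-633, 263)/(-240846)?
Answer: -8609778763/13407094 ≈ -642.18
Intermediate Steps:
w(u, a) = -5 (w(u, a) = -(-20)/(-4) = -(-20)*(-1)/4 = -4*5/4 = -5)
X(d) = d/2
E(I, T) = 6 - 5*I (E(I, T) = I*(-5) + 6 = -5*I + 6 = 6 - 5*I)
160863/X(-501) + E(-633, 263)/(-240846) = 160863/(((½)*(-501))) + (6 - 5*(-633))/(-240846) = 160863/(-501/2) + (6 + 3165)*(-1/240846) = 160863*(-2/501) + 3171*(-1/240846) = -107242/167 - 1057/80282 = -8609778763/13407094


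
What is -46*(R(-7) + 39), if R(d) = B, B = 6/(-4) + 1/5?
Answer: -8671/5 ≈ -1734.2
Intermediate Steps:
B = -13/10 (B = 6*(-1/4) + 1*(1/5) = -3/2 + 1/5 = -13/10 ≈ -1.3000)
R(d) = -13/10
-46*(R(-7) + 39) = -46*(-13/10 + 39) = -46*377/10 = -8671/5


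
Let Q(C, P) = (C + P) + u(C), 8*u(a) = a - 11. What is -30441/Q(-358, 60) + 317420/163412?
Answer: 10167313699/112468309 ≈ 90.402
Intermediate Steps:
u(a) = -11/8 + a/8 (u(a) = (a - 11)/8 = (-11 + a)/8 = -11/8 + a/8)
Q(C, P) = -11/8 + P + 9*C/8 (Q(C, P) = (C + P) + (-11/8 + C/8) = -11/8 + P + 9*C/8)
-30441/Q(-358, 60) + 317420/163412 = -30441/(-11/8 + 60 + (9/8)*(-358)) + 317420/163412 = -30441/(-11/8 + 60 - 1611/4) + 317420*(1/163412) = -30441/(-2753/8) + 79355/40853 = -30441*(-8/2753) + 79355/40853 = 243528/2753 + 79355/40853 = 10167313699/112468309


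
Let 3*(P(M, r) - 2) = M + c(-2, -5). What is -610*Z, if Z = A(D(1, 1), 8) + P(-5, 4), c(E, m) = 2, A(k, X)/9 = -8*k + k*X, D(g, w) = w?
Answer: -610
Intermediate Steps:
A(k, X) = -72*k + 9*X*k (A(k, X) = 9*(-8*k + k*X) = 9*(-8*k + X*k) = -72*k + 9*X*k)
P(M, r) = 8/3 + M/3 (P(M, r) = 2 + (M + 2)/3 = 2 + (2 + M)/3 = 2 + (⅔ + M/3) = 8/3 + M/3)
Z = 1 (Z = 9*1*(-8 + 8) + (8/3 + (⅓)*(-5)) = 9*1*0 + (8/3 - 5/3) = 0 + 1 = 1)
-610*Z = -610*1 = -610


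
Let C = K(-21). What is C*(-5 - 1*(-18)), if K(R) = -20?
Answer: -260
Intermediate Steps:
C = -20
C*(-5 - 1*(-18)) = -20*(-5 - 1*(-18)) = -20*(-5 + 18) = -20*13 = -260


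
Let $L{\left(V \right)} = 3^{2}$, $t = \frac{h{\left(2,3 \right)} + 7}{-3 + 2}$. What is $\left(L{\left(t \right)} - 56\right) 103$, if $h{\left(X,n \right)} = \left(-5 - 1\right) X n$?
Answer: $-4841$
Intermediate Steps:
$h{\left(X,n \right)} = - 6 X n$
$t = 29$ ($t = \frac{\left(-6\right) 2 \cdot 3 + 7}{-3 + 2} = \frac{-36 + 7}{-1} = \left(-29\right) \left(-1\right) = 29$)
$L{\left(V \right)} = 9$
$\left(L{\left(t \right)} - 56\right) 103 = \left(9 - 56\right) 103 = \left(-47\right) 103 = -4841$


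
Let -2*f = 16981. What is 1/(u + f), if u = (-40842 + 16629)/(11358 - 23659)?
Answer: -24602/208834855 ≈ -0.00011781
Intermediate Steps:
f = -16981/2 (f = -½*16981 = -16981/2 ≈ -8490.5)
u = 24213/12301 (u = -24213/(-12301) = -24213*(-1/12301) = 24213/12301 ≈ 1.9684)
1/(u + f) = 1/(24213/12301 - 16981/2) = 1/(-208834855/24602) = -24602/208834855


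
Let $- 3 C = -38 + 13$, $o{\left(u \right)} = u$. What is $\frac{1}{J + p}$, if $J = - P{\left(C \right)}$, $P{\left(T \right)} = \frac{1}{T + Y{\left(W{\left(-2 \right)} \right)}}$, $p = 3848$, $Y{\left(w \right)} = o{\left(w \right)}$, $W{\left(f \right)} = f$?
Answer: $\frac{19}{73109} \approx 0.00025989$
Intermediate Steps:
$Y{\left(w \right)} = w$
$C = \frac{25}{3}$ ($C = - \frac{-38 + 13}{3} = \left(- \frac{1}{3}\right) \left(-25\right) = \frac{25}{3} \approx 8.3333$)
$P{\left(T \right)} = \frac{1}{-2 + T}$ ($P{\left(T \right)} = \frac{1}{T - 2} = \frac{1}{-2 + T}$)
$J = - \frac{3}{19}$ ($J = - \frac{1}{-2 + \frac{25}{3}} = - \frac{1}{\frac{19}{3}} = \left(-1\right) \frac{3}{19} = - \frac{3}{19} \approx -0.15789$)
$\frac{1}{J + p} = \frac{1}{- \frac{3}{19} + 3848} = \frac{1}{\frac{73109}{19}} = \frac{19}{73109}$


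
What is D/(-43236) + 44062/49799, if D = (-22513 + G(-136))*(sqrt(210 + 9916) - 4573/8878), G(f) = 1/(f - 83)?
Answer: 645297661349107/1046563042328262 + 1232587*sqrt(10126)/2367171 ≈ 53.014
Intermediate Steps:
G(f) = 1/(-83 + f)
D = 11273240702/972141 - 4930348*sqrt(10126)/219 (D = (-22513 + 1/(-83 - 136))*(sqrt(210 + 9916) - 4573/8878) = (-22513 + 1/(-219))*(sqrt(10126) - 4573*1/8878) = (-22513 - 1/219)*(sqrt(10126) - 4573/8878) = -4930348*(-4573/8878 + sqrt(10126))/219 = 11273240702/972141 - 4930348*sqrt(10126)/219 ≈ -2.2538e+6)
D/(-43236) + 44062/49799 = (11273240702/972141 - 4930348*sqrt(10126)/219)/(-43236) + 44062/49799 = (11273240702/972141 - 4930348*sqrt(10126)/219)*(-1/43236) + 44062*(1/49799) = (-5636620351/21015744138 + 1232587*sqrt(10126)/2367171) + 44062/49799 = 645297661349107/1046563042328262 + 1232587*sqrt(10126)/2367171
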